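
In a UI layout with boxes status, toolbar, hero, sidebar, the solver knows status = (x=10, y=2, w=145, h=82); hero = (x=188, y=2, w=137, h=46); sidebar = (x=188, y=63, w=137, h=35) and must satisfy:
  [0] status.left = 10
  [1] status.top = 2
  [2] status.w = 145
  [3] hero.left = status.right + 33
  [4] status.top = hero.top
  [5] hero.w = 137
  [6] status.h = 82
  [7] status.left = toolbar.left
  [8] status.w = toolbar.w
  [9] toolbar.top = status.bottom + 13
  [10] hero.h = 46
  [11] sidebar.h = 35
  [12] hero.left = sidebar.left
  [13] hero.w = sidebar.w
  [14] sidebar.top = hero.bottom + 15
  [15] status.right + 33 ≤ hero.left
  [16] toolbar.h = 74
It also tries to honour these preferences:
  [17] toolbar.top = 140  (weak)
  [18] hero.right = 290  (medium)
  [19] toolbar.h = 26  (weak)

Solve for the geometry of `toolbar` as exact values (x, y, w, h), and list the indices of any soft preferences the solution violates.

1. toolbar.x = 10  [status.left = toolbar.left]
2. toolbar.w = 145  [status.w = toolbar.w]
3. toolbar.y = 97  [toolbar.top = status.bottom + 13]
4. toolbar.h = 74  [toolbar.h = 74]

toolbar = (x=10, y=97, w=145, h=74)
violated soft preferences: 17, 18, 19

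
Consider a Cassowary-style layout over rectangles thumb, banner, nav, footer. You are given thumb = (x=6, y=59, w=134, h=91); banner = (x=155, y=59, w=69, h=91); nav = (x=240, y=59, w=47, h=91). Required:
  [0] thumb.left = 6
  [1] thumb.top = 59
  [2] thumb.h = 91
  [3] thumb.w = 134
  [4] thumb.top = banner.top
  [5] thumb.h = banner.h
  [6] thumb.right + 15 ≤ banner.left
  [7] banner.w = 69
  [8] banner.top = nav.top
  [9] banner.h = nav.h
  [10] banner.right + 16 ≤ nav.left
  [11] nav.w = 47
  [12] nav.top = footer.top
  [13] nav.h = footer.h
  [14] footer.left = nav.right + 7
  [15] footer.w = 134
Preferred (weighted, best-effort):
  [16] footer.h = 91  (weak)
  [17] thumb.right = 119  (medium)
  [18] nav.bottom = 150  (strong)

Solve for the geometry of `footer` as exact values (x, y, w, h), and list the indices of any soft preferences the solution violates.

1. footer.y = 59  [nav.top = footer.top]
2. footer.h = 91  [nav.h = footer.h]
3. footer.x = 294  [footer.left = nav.right + 7]
4. footer.w = 134  [footer.w = 134]

footer = (x=294, y=59, w=134, h=91)
violated soft preferences: 17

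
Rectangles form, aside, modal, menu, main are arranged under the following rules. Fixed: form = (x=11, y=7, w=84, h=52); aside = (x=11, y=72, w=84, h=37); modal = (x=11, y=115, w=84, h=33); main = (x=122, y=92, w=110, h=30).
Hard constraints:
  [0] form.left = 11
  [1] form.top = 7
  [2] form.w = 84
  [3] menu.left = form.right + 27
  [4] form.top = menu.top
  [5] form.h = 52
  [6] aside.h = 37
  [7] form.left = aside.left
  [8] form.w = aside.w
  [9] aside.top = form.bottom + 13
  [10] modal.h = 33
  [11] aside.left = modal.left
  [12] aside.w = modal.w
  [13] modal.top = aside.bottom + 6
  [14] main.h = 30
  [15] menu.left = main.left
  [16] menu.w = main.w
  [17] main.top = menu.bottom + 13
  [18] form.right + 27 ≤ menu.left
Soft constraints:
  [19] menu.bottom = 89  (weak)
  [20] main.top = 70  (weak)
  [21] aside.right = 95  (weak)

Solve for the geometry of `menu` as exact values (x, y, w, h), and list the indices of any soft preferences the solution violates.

1. menu.x = 122  [menu.left = form.right + 27]
2. menu.y = 7  [form.top = menu.top]
3. menu.w = 110  [menu.w = main.w]
4. menu.h = 72  [main.top = menu.bottom + 13]

menu = (x=122, y=7, w=110, h=72)
violated soft preferences: 19, 20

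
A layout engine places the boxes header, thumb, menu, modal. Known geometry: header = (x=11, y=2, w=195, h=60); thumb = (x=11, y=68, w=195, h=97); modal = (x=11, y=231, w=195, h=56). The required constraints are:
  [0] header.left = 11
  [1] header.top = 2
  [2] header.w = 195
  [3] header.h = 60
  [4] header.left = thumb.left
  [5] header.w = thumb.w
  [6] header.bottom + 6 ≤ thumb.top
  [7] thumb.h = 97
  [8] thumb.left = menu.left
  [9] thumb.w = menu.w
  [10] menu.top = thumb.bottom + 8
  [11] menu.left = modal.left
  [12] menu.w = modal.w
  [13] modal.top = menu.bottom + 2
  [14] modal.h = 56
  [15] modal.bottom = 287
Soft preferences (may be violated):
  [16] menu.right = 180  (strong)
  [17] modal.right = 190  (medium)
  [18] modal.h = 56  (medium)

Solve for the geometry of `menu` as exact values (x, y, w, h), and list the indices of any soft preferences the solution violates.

1. menu.x = 11  [thumb.left = menu.left]
2. menu.w = 195  [thumb.w = menu.w]
3. menu.y = 173  [menu.top = thumb.bottom + 8]
4. menu.h = 56  [modal.top = menu.bottom + 2]

menu = (x=11, y=173, w=195, h=56)
violated soft preferences: 16, 17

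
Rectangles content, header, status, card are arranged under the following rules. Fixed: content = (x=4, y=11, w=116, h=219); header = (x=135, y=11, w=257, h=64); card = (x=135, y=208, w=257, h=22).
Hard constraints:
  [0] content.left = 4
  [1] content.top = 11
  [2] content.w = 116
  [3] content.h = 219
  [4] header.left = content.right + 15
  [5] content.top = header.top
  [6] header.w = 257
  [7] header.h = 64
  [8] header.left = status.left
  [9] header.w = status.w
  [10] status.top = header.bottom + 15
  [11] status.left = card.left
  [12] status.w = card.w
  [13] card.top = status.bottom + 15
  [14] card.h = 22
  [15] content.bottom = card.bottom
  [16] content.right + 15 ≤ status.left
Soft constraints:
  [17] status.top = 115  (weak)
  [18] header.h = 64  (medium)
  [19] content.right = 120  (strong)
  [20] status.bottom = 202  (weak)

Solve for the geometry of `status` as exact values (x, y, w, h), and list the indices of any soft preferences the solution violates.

status = (x=135, y=90, w=257, h=103)
violated soft preferences: 17, 20

1. status.x = 135  [header.left = status.left]
2. status.w = 257  [header.w = status.w]
3. status.y = 90  [status.top = header.bottom + 15]
4. status.h = 103  [card.top = status.bottom + 15]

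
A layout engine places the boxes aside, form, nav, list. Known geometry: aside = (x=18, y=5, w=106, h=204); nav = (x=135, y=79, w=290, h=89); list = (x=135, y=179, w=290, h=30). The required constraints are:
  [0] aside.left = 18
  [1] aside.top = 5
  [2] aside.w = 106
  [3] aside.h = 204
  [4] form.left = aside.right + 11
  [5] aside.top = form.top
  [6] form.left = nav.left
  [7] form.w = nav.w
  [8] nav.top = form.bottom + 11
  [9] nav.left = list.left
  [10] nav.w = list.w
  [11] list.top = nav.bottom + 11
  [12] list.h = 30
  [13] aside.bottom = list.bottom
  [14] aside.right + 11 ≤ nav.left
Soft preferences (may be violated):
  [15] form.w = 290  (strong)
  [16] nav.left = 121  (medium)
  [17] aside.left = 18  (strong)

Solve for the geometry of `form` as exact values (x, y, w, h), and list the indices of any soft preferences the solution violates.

1. form.x = 135  [form.left = aside.right + 11]
2. form.y = 5  [aside.top = form.top]
3. form.w = 290  [form.w = nav.w]
4. form.h = 63  [nav.top = form.bottom + 11]

form = (x=135, y=5, w=290, h=63)
violated soft preferences: 16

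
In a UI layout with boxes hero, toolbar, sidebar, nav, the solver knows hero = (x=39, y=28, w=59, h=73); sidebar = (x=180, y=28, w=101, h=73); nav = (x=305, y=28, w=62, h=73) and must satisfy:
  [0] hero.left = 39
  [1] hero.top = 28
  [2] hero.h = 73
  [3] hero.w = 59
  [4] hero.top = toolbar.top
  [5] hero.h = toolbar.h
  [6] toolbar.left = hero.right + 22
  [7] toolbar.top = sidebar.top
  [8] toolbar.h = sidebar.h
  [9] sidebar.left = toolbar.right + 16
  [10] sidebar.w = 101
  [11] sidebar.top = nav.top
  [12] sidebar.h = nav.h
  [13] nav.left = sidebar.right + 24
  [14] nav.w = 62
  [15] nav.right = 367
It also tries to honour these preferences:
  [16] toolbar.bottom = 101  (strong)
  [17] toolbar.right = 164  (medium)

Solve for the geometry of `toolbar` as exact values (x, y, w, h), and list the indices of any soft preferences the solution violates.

toolbar = (x=120, y=28, w=44, h=73)
violated soft preferences: none

1. toolbar.y = 28  [hero.top = toolbar.top]
2. toolbar.h = 73  [hero.h = toolbar.h]
3. toolbar.x = 120  [toolbar.left = hero.right + 22]
4. toolbar.w = 44  [sidebar.left = toolbar.right + 16]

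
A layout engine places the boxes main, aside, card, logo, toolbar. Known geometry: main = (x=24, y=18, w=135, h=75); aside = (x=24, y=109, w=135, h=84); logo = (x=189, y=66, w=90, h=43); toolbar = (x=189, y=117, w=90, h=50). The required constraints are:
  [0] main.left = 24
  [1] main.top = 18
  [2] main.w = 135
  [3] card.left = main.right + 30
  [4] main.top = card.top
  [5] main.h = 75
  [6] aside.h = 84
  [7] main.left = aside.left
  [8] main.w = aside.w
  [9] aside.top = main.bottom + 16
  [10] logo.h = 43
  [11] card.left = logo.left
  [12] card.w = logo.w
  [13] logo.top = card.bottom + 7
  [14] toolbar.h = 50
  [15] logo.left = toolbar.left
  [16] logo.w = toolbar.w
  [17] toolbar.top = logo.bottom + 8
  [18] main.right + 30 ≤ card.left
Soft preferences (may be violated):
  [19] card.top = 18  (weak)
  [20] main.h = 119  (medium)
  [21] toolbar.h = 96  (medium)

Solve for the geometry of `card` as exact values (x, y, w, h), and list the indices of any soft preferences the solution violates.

card = (x=189, y=18, w=90, h=41)
violated soft preferences: 20, 21

1. card.x = 189  [card.left = main.right + 30]
2. card.y = 18  [main.top = card.top]
3. card.w = 90  [card.w = logo.w]
4. card.h = 41  [logo.top = card.bottom + 7]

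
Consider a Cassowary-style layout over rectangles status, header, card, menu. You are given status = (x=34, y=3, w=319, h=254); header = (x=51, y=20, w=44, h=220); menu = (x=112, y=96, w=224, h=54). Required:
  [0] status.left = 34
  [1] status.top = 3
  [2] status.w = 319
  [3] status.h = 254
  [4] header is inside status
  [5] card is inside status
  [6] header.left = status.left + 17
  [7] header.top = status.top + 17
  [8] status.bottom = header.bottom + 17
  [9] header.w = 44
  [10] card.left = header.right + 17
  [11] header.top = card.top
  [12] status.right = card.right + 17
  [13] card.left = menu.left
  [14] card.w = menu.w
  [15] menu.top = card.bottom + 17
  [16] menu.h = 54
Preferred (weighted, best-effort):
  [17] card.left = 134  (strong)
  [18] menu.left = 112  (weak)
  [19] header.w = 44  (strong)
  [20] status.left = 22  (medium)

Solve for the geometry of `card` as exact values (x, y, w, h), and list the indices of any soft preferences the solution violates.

card = (x=112, y=20, w=224, h=59)
violated soft preferences: 17, 20

1. card.x = 112  [card.left = header.right + 17]
2. card.y = 20  [header.top = card.top]
3. card.w = 224  [status.right = card.right + 17]
4. card.h = 59  [menu.top = card.bottom + 17]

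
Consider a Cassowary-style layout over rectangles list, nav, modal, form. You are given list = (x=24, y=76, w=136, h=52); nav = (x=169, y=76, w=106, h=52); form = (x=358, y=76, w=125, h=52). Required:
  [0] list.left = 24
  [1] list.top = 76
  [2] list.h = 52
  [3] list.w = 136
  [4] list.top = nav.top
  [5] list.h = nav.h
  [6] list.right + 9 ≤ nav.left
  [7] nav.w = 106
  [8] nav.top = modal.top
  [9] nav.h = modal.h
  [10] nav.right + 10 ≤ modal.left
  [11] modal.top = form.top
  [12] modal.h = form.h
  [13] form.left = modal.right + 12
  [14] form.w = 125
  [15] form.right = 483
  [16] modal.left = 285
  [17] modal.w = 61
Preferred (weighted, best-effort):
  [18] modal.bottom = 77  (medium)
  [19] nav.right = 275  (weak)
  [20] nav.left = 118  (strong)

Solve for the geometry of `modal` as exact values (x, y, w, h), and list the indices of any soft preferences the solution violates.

1. modal.y = 76  [nav.top = modal.top]
2. modal.h = 52  [nav.h = modal.h]
3. modal.x = 285  [modal.left = 285]
4. modal.w = 61  [modal.w = 61]

modal = (x=285, y=76, w=61, h=52)
violated soft preferences: 18, 20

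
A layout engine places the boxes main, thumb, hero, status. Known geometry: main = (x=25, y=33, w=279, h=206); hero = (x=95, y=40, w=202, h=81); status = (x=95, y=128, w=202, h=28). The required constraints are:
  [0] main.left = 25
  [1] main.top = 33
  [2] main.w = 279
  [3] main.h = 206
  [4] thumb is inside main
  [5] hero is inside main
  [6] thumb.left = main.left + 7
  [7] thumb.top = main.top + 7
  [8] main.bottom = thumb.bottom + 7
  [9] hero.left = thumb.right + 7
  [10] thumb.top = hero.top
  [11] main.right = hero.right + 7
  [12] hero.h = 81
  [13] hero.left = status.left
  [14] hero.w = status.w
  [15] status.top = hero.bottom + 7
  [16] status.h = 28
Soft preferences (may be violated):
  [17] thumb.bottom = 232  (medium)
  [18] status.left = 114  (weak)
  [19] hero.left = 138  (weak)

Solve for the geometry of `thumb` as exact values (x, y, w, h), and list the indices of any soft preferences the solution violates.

1. thumb.x = 32  [thumb.left = main.left + 7]
2. thumb.y = 40  [thumb.top = main.top + 7]
3. thumb.h = 192  [main.bottom = thumb.bottom + 7]
4. thumb.w = 56  [hero.left = thumb.right + 7]

thumb = (x=32, y=40, w=56, h=192)
violated soft preferences: 18, 19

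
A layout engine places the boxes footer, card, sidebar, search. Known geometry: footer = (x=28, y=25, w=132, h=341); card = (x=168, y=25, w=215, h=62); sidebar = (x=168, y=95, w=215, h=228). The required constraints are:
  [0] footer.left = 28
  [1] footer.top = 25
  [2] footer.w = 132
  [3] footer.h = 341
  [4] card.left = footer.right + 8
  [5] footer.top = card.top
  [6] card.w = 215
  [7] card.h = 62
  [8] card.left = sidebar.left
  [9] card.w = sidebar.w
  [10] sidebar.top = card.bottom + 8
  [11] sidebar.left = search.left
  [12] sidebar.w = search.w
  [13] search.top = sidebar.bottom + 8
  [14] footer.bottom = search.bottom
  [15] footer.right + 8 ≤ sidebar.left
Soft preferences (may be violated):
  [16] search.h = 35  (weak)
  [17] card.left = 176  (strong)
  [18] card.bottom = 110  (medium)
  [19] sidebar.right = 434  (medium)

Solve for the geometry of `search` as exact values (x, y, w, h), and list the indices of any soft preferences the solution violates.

search = (x=168, y=331, w=215, h=35)
violated soft preferences: 17, 18, 19

1. search.x = 168  [sidebar.left = search.left]
2. search.w = 215  [sidebar.w = search.w]
3. search.y = 331  [search.top = sidebar.bottom + 8]
4. search.h = 35  [footer.bottom = search.bottom]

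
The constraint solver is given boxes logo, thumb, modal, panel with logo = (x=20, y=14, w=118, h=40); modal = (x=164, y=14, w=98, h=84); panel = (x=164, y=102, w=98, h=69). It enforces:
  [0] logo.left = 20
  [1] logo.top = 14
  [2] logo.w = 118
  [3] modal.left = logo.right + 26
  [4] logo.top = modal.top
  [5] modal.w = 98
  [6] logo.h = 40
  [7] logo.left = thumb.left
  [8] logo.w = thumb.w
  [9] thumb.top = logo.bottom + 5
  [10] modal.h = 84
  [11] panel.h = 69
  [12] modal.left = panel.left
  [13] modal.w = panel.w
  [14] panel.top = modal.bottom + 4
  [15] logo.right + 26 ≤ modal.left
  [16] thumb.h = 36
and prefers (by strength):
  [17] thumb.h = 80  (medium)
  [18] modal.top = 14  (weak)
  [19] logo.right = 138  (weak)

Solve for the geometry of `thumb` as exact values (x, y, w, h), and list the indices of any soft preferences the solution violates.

thumb = (x=20, y=59, w=118, h=36)
violated soft preferences: 17

1. thumb.x = 20  [logo.left = thumb.left]
2. thumb.w = 118  [logo.w = thumb.w]
3. thumb.y = 59  [thumb.top = logo.bottom + 5]
4. thumb.h = 36  [thumb.h = 36]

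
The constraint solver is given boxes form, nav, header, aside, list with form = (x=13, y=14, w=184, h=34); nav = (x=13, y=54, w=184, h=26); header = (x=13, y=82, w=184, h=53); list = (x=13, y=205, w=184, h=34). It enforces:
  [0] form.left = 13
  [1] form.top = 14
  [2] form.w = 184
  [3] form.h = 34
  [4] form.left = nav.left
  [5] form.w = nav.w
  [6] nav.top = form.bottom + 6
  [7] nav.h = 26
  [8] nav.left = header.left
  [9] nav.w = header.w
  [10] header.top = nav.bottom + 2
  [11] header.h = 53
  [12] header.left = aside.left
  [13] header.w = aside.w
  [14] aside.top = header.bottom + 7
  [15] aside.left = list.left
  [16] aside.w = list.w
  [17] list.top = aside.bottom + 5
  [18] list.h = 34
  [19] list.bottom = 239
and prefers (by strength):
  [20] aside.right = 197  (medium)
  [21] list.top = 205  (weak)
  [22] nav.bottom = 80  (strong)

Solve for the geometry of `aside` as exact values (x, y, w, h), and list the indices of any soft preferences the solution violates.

1. aside.x = 13  [header.left = aside.left]
2. aside.w = 184  [header.w = aside.w]
3. aside.y = 142  [aside.top = header.bottom + 7]
4. aside.h = 58  [list.top = aside.bottom + 5]

aside = (x=13, y=142, w=184, h=58)
violated soft preferences: none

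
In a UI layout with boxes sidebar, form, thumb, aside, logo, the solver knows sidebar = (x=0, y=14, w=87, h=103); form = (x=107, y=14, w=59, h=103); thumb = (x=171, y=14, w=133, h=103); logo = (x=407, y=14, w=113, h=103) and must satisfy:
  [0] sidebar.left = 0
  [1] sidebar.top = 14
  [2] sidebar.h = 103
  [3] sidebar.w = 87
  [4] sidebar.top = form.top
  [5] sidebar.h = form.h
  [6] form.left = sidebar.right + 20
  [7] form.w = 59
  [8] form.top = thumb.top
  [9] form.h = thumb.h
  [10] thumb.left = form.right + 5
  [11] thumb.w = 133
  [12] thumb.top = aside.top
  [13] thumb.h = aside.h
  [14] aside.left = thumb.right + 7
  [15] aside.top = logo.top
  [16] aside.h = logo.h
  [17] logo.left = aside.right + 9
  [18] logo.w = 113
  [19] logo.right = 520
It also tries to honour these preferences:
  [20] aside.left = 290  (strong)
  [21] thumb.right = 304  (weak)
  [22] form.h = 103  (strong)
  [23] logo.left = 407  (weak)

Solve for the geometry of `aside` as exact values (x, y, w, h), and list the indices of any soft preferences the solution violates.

1. aside.y = 14  [thumb.top = aside.top]
2. aside.h = 103  [thumb.h = aside.h]
3. aside.x = 311  [aside.left = thumb.right + 7]
4. aside.w = 87  [logo.left = aside.right + 9]

aside = (x=311, y=14, w=87, h=103)
violated soft preferences: 20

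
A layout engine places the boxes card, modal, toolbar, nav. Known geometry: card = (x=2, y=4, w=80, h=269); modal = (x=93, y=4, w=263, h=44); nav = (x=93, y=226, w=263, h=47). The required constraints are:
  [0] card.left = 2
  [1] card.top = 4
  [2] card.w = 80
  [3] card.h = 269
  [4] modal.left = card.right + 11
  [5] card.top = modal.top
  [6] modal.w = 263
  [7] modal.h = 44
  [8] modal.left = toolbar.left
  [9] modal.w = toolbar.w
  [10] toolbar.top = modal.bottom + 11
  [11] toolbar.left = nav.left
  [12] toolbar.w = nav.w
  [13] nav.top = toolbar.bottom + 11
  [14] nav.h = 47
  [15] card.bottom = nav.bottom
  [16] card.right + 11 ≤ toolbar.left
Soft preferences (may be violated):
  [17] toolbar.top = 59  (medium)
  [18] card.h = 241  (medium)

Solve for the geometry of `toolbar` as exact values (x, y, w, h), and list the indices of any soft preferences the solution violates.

toolbar = (x=93, y=59, w=263, h=156)
violated soft preferences: 18

1. toolbar.x = 93  [modal.left = toolbar.left]
2. toolbar.w = 263  [modal.w = toolbar.w]
3. toolbar.y = 59  [toolbar.top = modal.bottom + 11]
4. toolbar.h = 156  [nav.top = toolbar.bottom + 11]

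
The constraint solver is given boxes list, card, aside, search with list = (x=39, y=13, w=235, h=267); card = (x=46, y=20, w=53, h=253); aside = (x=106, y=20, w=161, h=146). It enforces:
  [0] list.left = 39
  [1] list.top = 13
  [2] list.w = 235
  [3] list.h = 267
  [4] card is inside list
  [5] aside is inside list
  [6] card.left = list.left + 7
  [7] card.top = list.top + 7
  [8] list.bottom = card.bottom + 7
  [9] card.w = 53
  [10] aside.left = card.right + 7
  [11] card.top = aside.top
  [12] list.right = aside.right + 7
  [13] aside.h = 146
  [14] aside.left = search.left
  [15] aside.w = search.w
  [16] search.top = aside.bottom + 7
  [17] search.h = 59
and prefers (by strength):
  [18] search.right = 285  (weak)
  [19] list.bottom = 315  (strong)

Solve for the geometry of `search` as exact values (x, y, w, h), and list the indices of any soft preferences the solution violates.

1. search.x = 106  [aside.left = search.left]
2. search.w = 161  [aside.w = search.w]
3. search.y = 173  [search.top = aside.bottom + 7]
4. search.h = 59  [search.h = 59]

search = (x=106, y=173, w=161, h=59)
violated soft preferences: 18, 19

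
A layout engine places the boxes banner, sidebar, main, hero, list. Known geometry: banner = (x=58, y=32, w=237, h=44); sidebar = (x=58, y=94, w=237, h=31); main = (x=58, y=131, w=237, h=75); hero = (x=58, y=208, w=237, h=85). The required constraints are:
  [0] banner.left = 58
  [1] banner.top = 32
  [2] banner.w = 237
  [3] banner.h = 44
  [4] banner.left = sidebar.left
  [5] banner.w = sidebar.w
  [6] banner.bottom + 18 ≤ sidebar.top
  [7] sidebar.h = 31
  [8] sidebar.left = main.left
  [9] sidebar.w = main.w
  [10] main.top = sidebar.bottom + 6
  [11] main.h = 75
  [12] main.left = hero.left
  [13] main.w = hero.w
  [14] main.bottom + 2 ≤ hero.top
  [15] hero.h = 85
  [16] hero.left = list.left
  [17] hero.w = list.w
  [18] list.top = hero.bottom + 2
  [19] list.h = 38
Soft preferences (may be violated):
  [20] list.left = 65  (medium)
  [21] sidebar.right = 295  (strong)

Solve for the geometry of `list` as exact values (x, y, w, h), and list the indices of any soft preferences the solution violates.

list = (x=58, y=295, w=237, h=38)
violated soft preferences: 20

1. list.x = 58  [hero.left = list.left]
2. list.w = 237  [hero.w = list.w]
3. list.y = 295  [list.top = hero.bottom + 2]
4. list.h = 38  [list.h = 38]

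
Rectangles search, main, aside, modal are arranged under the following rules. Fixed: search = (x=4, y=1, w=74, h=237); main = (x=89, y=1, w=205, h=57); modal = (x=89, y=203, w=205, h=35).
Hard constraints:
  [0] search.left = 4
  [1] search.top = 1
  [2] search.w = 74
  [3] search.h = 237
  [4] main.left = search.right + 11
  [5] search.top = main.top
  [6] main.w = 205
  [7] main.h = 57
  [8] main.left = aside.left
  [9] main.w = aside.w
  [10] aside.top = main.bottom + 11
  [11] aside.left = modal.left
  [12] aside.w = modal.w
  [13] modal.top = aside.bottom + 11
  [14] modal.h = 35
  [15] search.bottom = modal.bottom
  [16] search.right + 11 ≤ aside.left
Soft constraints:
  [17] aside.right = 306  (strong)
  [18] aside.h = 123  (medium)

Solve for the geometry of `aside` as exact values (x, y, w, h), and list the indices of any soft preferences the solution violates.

aside = (x=89, y=69, w=205, h=123)
violated soft preferences: 17

1. aside.x = 89  [main.left = aside.left]
2. aside.w = 205  [main.w = aside.w]
3. aside.y = 69  [aside.top = main.bottom + 11]
4. aside.h = 123  [modal.top = aside.bottom + 11]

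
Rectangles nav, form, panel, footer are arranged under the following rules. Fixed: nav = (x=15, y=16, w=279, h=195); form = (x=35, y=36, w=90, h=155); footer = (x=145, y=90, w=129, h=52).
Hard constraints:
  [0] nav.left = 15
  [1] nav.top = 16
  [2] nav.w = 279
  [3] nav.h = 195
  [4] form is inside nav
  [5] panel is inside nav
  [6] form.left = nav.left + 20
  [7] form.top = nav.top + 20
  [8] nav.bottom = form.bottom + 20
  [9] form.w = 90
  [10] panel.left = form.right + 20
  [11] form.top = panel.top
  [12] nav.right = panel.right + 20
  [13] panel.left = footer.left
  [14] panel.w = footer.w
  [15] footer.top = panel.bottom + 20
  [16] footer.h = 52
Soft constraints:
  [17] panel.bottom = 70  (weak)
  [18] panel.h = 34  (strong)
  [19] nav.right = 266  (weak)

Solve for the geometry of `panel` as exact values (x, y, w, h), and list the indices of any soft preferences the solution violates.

panel = (x=145, y=36, w=129, h=34)
violated soft preferences: 19

1. panel.x = 145  [panel.left = form.right + 20]
2. panel.y = 36  [form.top = panel.top]
3. panel.w = 129  [nav.right = panel.right + 20]
4. panel.h = 34  [footer.top = panel.bottom + 20]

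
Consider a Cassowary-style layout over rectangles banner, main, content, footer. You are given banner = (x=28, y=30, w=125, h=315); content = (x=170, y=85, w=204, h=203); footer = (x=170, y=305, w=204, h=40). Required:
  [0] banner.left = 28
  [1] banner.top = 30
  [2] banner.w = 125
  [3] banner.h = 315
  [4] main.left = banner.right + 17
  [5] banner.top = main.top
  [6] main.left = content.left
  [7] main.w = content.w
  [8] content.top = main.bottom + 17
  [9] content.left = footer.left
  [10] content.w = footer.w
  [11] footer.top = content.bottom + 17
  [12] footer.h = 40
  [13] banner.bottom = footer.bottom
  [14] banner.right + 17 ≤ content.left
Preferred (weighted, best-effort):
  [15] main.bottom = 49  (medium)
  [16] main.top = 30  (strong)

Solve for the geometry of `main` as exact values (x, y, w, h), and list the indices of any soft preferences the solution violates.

1. main.x = 170  [main.left = banner.right + 17]
2. main.y = 30  [banner.top = main.top]
3. main.w = 204  [main.w = content.w]
4. main.h = 38  [content.top = main.bottom + 17]

main = (x=170, y=30, w=204, h=38)
violated soft preferences: 15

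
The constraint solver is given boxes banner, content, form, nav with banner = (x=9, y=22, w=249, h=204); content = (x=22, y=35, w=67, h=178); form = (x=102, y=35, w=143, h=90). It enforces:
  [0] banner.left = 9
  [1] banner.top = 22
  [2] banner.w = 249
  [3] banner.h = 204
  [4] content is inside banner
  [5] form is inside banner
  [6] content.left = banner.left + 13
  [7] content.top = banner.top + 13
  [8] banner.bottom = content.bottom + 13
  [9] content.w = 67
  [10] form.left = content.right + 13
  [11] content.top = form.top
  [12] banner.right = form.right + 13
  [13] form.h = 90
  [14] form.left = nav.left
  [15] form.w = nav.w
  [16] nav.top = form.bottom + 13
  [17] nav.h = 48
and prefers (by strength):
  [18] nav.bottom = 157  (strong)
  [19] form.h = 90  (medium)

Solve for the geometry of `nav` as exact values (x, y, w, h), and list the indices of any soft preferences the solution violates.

nav = (x=102, y=138, w=143, h=48)
violated soft preferences: 18

1. nav.x = 102  [form.left = nav.left]
2. nav.w = 143  [form.w = nav.w]
3. nav.y = 138  [nav.top = form.bottom + 13]
4. nav.h = 48  [nav.h = 48]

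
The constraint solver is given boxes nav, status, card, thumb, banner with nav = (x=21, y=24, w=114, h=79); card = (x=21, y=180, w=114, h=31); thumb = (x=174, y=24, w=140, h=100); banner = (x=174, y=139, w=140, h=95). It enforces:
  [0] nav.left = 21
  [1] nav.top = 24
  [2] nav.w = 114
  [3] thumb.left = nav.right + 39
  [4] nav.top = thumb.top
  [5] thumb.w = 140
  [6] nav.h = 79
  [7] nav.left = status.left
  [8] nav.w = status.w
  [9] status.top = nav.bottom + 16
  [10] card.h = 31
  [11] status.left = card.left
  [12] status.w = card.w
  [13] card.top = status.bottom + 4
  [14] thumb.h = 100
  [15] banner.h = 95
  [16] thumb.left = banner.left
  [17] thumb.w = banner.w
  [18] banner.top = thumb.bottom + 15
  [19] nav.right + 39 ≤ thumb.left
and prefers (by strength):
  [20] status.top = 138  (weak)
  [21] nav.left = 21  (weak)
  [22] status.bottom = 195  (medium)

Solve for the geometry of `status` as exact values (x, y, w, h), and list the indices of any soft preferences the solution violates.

1. status.x = 21  [nav.left = status.left]
2. status.w = 114  [nav.w = status.w]
3. status.y = 119  [status.top = nav.bottom + 16]
4. status.h = 57  [card.top = status.bottom + 4]

status = (x=21, y=119, w=114, h=57)
violated soft preferences: 20, 22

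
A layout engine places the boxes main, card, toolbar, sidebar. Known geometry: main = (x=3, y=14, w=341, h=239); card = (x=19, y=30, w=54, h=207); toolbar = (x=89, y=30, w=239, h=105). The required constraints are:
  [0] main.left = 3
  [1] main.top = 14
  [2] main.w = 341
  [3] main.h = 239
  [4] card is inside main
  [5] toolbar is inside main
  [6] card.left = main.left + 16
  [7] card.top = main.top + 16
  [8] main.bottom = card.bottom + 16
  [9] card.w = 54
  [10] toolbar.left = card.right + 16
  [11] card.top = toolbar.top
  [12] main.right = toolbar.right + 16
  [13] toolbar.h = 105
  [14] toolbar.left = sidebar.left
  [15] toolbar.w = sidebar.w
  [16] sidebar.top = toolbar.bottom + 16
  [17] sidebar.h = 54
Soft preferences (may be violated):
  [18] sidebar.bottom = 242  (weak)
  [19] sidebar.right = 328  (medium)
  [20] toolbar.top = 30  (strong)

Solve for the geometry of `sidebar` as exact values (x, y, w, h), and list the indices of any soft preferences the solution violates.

1. sidebar.x = 89  [toolbar.left = sidebar.left]
2. sidebar.w = 239  [toolbar.w = sidebar.w]
3. sidebar.y = 151  [sidebar.top = toolbar.bottom + 16]
4. sidebar.h = 54  [sidebar.h = 54]

sidebar = (x=89, y=151, w=239, h=54)
violated soft preferences: 18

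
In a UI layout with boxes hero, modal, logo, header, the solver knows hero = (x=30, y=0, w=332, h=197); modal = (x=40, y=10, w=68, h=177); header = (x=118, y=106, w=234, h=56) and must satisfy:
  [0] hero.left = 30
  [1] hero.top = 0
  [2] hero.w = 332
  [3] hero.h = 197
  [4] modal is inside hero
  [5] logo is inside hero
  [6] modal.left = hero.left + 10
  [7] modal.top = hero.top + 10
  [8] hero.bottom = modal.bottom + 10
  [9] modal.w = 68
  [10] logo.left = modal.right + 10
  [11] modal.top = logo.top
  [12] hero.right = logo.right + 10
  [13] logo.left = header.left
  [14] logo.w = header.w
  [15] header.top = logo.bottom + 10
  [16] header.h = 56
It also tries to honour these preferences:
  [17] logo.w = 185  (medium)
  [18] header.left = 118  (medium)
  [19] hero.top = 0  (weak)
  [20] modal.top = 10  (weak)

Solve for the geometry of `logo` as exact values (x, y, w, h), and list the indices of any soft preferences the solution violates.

1. logo.x = 118  [logo.left = modal.right + 10]
2. logo.y = 10  [modal.top = logo.top]
3. logo.w = 234  [hero.right = logo.right + 10]
4. logo.h = 86  [header.top = logo.bottom + 10]

logo = (x=118, y=10, w=234, h=86)
violated soft preferences: 17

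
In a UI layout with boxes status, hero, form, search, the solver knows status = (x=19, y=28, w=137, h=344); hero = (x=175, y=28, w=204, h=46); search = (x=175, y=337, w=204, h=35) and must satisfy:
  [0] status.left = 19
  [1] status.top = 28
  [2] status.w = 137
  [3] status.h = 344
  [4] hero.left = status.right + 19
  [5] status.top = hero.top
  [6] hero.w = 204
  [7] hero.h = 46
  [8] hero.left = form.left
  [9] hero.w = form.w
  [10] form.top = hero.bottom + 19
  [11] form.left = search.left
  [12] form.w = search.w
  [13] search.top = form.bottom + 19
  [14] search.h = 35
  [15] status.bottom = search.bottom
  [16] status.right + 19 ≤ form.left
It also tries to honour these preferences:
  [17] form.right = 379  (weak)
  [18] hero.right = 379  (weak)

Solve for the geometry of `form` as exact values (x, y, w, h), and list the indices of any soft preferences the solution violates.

form = (x=175, y=93, w=204, h=225)
violated soft preferences: none

1. form.x = 175  [hero.left = form.left]
2. form.w = 204  [hero.w = form.w]
3. form.y = 93  [form.top = hero.bottom + 19]
4. form.h = 225  [search.top = form.bottom + 19]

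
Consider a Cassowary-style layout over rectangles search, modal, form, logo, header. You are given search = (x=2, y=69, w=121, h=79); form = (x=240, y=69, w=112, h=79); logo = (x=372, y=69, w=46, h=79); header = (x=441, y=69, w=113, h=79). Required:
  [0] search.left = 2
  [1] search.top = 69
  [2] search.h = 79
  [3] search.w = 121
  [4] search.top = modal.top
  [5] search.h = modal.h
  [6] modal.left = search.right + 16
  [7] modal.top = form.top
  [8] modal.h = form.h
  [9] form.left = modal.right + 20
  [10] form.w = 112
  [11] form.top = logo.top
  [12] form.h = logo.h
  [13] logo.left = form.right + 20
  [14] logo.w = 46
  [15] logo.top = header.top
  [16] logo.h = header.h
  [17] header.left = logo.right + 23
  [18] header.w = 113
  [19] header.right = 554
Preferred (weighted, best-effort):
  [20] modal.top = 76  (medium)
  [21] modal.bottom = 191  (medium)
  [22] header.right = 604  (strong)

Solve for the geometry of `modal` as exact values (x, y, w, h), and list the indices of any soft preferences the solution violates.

modal = (x=139, y=69, w=81, h=79)
violated soft preferences: 20, 21, 22

1. modal.y = 69  [search.top = modal.top]
2. modal.h = 79  [search.h = modal.h]
3. modal.x = 139  [modal.left = search.right + 16]
4. modal.w = 81  [form.left = modal.right + 20]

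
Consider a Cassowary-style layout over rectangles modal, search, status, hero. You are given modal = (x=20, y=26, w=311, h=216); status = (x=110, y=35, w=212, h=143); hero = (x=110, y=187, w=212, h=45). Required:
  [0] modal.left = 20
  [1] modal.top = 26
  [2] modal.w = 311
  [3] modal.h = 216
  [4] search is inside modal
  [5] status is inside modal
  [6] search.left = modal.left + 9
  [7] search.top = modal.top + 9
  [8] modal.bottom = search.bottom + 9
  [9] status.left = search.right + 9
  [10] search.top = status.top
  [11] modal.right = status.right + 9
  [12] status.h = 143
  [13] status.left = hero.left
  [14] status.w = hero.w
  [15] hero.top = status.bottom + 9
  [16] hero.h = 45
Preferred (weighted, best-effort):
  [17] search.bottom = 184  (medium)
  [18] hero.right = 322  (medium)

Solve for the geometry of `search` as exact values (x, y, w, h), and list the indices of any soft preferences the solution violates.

1. search.x = 29  [search.left = modal.left + 9]
2. search.y = 35  [search.top = modal.top + 9]
3. search.h = 198  [modal.bottom = search.bottom + 9]
4. search.w = 72  [status.left = search.right + 9]

search = (x=29, y=35, w=72, h=198)
violated soft preferences: 17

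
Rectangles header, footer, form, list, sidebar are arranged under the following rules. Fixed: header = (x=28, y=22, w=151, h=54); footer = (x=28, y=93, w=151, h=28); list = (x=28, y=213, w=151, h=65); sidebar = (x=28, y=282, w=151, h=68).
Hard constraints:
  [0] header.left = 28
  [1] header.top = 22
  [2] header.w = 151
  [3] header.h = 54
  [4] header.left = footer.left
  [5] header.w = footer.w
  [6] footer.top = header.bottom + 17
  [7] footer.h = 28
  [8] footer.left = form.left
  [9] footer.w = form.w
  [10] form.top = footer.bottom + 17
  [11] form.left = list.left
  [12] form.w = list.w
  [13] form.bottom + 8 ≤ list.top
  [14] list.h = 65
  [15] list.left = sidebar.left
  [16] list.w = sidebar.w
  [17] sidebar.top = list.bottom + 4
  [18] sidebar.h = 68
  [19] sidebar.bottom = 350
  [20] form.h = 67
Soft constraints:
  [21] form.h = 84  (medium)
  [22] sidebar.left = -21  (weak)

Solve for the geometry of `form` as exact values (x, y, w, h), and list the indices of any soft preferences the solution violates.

form = (x=28, y=138, w=151, h=67)
violated soft preferences: 21, 22

1. form.x = 28  [footer.left = form.left]
2. form.w = 151  [footer.w = form.w]
3. form.y = 138  [form.top = footer.bottom + 17]
4. form.h = 67  [form.h = 67]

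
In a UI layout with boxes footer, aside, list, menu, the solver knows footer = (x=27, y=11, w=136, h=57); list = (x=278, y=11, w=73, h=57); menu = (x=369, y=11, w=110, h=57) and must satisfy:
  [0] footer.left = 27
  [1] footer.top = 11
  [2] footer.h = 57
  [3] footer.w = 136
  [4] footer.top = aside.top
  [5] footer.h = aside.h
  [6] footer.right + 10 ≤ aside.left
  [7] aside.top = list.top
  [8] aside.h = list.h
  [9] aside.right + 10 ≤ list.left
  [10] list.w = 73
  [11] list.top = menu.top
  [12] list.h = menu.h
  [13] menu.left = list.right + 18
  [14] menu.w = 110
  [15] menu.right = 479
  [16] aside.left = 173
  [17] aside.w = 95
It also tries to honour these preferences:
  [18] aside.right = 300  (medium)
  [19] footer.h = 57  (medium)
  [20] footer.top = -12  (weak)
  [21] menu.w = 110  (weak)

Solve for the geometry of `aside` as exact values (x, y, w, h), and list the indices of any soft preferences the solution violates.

aside = (x=173, y=11, w=95, h=57)
violated soft preferences: 18, 20

1. aside.y = 11  [footer.top = aside.top]
2. aside.h = 57  [footer.h = aside.h]
3. aside.x = 173  [aside.left = 173]
4. aside.w = 95  [aside.w = 95]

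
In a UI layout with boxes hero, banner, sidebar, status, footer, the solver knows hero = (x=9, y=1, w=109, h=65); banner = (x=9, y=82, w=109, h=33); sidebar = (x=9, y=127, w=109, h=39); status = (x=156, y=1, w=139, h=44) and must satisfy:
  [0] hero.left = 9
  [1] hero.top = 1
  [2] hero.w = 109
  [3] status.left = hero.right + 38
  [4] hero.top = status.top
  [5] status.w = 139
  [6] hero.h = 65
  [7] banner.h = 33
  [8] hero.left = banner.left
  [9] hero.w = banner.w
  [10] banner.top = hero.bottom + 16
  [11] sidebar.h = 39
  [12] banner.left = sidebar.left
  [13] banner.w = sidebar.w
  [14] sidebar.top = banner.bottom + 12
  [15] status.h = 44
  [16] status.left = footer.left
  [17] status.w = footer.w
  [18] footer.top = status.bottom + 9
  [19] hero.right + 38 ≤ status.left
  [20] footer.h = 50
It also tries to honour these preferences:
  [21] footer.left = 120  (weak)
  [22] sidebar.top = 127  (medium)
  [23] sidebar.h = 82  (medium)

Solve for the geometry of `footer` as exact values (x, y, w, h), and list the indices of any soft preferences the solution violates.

1. footer.x = 156  [status.left = footer.left]
2. footer.w = 139  [status.w = footer.w]
3. footer.y = 54  [footer.top = status.bottom + 9]
4. footer.h = 50  [footer.h = 50]

footer = (x=156, y=54, w=139, h=50)
violated soft preferences: 21, 23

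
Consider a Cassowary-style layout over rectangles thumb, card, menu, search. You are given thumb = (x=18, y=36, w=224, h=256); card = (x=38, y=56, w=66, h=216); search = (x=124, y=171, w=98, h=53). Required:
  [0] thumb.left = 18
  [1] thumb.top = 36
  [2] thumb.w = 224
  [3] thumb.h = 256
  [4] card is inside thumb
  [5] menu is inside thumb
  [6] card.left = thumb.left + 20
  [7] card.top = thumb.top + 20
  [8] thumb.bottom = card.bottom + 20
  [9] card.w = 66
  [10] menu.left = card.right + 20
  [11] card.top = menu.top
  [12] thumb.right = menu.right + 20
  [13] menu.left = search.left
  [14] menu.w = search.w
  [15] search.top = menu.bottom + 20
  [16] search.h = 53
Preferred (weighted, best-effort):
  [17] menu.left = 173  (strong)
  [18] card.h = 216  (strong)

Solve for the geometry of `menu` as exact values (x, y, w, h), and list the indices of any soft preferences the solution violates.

1. menu.x = 124  [menu.left = card.right + 20]
2. menu.y = 56  [card.top = menu.top]
3. menu.w = 98  [thumb.right = menu.right + 20]
4. menu.h = 95  [search.top = menu.bottom + 20]

menu = (x=124, y=56, w=98, h=95)
violated soft preferences: 17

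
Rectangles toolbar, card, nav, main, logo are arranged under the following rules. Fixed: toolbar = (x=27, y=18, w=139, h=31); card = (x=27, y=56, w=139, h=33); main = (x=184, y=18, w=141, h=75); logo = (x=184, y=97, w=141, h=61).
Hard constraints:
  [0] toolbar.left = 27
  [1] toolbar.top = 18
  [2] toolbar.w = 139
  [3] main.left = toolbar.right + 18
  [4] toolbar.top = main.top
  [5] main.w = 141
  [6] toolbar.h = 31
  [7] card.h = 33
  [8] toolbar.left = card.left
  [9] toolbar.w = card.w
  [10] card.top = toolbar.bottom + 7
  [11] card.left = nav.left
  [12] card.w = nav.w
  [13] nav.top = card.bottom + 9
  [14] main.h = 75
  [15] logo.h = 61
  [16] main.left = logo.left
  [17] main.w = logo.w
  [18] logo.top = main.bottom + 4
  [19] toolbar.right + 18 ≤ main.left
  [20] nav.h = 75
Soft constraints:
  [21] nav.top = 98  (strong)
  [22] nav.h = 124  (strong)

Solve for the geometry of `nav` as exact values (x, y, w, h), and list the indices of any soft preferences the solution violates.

nav = (x=27, y=98, w=139, h=75)
violated soft preferences: 22

1. nav.x = 27  [card.left = nav.left]
2. nav.w = 139  [card.w = nav.w]
3. nav.y = 98  [nav.top = card.bottom + 9]
4. nav.h = 75  [nav.h = 75]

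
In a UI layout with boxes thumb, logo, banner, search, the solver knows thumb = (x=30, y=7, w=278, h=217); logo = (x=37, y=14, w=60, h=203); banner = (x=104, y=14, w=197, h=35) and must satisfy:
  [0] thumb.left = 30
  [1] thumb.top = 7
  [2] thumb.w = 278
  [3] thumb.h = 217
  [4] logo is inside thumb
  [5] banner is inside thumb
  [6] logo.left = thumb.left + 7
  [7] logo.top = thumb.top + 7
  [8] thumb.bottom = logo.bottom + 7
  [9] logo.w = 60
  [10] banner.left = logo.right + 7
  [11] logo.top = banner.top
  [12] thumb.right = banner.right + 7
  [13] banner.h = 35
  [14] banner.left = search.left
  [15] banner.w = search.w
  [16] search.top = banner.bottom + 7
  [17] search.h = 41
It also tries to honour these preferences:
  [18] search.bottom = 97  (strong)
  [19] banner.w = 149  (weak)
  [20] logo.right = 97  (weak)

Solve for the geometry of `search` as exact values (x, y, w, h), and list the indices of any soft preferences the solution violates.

1. search.x = 104  [banner.left = search.left]
2. search.w = 197  [banner.w = search.w]
3. search.y = 56  [search.top = banner.bottom + 7]
4. search.h = 41  [search.h = 41]

search = (x=104, y=56, w=197, h=41)
violated soft preferences: 19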